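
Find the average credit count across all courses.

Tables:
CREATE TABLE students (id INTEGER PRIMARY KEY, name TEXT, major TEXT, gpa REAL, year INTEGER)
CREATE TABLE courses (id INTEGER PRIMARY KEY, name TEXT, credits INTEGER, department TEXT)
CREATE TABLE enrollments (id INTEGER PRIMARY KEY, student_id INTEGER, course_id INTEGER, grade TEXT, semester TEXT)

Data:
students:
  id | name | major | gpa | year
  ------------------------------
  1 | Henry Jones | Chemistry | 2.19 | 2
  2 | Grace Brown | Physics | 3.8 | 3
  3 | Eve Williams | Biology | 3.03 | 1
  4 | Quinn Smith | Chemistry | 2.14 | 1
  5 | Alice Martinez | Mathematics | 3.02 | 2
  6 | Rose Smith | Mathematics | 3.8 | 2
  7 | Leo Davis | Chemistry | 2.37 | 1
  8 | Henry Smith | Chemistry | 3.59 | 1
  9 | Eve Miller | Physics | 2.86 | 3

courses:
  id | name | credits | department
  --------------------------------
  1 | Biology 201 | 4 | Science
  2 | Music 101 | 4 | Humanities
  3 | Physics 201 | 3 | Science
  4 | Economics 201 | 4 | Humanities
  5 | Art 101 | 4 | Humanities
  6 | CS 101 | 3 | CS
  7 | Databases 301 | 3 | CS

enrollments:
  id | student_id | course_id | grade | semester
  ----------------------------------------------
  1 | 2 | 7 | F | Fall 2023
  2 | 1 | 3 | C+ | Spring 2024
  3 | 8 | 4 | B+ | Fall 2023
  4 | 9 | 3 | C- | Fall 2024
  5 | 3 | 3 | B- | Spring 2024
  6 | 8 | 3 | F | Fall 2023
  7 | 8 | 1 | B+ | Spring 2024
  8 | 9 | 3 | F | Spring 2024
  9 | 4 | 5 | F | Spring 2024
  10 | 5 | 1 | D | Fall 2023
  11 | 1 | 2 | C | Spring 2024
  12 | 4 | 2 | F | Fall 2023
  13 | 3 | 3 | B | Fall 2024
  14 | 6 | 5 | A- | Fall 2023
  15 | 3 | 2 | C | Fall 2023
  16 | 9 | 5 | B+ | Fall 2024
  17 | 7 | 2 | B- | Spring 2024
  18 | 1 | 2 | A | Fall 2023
SELECT AVG(credits) FROM courses

Execution result:
3.57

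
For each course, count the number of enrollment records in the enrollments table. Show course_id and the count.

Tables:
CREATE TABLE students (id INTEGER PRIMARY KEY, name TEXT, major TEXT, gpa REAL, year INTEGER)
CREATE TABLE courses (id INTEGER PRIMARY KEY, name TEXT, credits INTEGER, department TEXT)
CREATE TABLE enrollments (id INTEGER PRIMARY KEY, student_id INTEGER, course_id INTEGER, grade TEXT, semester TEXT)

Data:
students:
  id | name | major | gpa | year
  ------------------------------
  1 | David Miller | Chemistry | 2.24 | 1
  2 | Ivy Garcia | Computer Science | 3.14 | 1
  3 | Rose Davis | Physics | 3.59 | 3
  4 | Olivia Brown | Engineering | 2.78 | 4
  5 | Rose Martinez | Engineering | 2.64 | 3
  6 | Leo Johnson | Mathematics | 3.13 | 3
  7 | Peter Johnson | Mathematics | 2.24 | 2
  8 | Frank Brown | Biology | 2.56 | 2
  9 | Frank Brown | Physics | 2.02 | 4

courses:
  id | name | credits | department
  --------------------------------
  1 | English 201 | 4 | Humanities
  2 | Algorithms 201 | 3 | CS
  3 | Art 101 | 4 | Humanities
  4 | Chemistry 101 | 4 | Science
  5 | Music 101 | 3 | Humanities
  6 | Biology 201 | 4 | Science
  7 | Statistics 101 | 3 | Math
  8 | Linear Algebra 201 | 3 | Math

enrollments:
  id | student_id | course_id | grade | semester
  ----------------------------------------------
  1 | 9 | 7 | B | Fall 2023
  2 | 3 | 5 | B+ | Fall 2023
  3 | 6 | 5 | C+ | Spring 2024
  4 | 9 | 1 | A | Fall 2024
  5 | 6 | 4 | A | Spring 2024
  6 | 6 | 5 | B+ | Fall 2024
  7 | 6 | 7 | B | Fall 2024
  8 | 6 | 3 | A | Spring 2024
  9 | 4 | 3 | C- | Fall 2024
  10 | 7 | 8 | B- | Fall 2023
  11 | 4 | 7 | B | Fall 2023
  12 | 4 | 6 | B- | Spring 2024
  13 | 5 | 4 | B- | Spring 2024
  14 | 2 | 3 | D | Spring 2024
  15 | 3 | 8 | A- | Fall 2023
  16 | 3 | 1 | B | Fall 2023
SELECT course_id, COUNT(*) AS enrollment_count FROM enrollments GROUP BY course_id

Execution result:
course_id | enrollment_count
1 | 2
3 | 3
4 | 2
5 | 3
6 | 1
7 | 3
8 | 2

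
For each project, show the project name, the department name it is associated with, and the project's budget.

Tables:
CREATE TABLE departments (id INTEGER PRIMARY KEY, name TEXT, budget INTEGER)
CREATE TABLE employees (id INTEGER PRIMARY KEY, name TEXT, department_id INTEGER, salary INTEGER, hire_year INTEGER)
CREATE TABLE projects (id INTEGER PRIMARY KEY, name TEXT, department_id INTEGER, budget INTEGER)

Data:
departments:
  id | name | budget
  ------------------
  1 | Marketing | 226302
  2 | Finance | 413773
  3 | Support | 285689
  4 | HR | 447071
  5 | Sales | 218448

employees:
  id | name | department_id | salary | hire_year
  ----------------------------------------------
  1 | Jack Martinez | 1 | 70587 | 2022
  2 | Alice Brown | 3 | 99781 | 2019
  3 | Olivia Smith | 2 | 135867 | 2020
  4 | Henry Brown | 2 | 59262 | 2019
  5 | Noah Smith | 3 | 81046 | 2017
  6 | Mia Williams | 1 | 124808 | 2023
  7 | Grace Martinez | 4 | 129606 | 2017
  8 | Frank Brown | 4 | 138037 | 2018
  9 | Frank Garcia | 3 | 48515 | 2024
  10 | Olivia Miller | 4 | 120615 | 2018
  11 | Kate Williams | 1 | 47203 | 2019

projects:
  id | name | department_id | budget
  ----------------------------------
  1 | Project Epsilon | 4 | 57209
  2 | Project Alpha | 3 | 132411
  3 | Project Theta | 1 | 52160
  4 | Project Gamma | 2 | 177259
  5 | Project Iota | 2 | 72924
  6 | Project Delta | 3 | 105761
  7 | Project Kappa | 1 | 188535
SELECT c.name, p.name AS department, c.budget FROM projects c JOIN departments p ON c.department_id = p.id

Execution result:
name | department | budget
Project Epsilon | HR | 57209
Project Alpha | Support | 132411
Project Theta | Marketing | 52160
Project Gamma | Finance | 177259
Project Iota | Finance | 72924
Project Delta | Support | 105761
Project Kappa | Marketing | 188535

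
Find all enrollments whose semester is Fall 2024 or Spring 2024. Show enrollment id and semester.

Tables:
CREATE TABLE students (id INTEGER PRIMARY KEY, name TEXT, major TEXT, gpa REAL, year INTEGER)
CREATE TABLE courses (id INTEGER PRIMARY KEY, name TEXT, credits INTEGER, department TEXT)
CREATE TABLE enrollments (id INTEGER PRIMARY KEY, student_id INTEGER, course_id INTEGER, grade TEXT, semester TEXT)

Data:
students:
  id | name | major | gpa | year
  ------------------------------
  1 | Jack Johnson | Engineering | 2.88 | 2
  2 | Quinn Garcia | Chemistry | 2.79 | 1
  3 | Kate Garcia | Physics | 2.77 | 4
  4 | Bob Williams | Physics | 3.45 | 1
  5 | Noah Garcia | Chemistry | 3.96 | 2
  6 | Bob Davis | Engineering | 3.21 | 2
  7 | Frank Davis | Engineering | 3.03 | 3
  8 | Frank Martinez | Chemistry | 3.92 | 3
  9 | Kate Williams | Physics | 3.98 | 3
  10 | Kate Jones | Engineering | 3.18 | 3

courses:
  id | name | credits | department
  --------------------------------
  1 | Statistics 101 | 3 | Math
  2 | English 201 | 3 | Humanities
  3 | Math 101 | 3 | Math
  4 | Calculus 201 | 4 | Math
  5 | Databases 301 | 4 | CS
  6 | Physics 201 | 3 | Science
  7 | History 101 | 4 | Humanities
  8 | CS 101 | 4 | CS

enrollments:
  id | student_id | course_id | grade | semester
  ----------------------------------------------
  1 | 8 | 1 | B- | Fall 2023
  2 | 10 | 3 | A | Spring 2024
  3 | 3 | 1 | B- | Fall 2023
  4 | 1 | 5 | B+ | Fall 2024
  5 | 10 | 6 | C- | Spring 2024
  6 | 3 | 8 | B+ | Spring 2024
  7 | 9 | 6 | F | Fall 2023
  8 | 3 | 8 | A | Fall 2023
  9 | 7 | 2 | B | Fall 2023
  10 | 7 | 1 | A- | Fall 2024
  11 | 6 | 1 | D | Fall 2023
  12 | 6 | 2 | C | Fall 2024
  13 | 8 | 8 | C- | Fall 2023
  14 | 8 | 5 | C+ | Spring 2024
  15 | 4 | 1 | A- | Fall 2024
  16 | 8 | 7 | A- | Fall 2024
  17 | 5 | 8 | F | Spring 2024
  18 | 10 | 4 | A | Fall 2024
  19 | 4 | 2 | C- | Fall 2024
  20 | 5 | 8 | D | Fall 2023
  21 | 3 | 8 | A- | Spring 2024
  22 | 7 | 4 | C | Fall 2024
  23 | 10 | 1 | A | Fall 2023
SELECT id, semester FROM enrollments WHERE semester IN ('Fall 2024', 'Spring 2024')

Execution result:
id | semester
2 | Spring 2024
4 | Fall 2024
5 | Spring 2024
6 | Spring 2024
10 | Fall 2024
12 | Fall 2024
14 | Spring 2024
15 | Fall 2024
16 | Fall 2024
17 | Spring 2024
18 | Fall 2024
19 | Fall 2024
21 | Spring 2024
22 | Fall 2024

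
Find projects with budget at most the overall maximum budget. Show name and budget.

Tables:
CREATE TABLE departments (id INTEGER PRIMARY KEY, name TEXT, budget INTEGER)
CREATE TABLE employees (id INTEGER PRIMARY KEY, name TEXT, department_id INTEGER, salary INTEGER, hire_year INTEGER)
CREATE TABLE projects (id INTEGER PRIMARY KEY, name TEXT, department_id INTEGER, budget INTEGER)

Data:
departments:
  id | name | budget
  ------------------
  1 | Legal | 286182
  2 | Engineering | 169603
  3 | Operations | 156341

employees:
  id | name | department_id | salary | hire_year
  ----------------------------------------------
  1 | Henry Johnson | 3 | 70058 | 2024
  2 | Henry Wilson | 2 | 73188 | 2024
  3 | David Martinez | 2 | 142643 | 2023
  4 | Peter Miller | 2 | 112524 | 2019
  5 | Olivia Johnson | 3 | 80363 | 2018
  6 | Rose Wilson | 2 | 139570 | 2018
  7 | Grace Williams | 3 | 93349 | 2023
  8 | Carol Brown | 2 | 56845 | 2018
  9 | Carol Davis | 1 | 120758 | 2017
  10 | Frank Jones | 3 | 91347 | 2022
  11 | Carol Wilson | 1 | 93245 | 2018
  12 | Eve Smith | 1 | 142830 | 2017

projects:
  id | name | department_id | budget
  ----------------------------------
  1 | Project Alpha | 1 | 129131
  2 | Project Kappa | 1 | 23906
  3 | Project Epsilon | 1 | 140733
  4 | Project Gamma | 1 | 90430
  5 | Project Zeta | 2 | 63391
SELECT name, budget FROM projects WHERE budget <= (SELECT MAX(budget) FROM projects)

Execution result:
name | budget
Project Alpha | 129131
Project Kappa | 23906
Project Epsilon | 140733
Project Gamma | 90430
Project Zeta | 63391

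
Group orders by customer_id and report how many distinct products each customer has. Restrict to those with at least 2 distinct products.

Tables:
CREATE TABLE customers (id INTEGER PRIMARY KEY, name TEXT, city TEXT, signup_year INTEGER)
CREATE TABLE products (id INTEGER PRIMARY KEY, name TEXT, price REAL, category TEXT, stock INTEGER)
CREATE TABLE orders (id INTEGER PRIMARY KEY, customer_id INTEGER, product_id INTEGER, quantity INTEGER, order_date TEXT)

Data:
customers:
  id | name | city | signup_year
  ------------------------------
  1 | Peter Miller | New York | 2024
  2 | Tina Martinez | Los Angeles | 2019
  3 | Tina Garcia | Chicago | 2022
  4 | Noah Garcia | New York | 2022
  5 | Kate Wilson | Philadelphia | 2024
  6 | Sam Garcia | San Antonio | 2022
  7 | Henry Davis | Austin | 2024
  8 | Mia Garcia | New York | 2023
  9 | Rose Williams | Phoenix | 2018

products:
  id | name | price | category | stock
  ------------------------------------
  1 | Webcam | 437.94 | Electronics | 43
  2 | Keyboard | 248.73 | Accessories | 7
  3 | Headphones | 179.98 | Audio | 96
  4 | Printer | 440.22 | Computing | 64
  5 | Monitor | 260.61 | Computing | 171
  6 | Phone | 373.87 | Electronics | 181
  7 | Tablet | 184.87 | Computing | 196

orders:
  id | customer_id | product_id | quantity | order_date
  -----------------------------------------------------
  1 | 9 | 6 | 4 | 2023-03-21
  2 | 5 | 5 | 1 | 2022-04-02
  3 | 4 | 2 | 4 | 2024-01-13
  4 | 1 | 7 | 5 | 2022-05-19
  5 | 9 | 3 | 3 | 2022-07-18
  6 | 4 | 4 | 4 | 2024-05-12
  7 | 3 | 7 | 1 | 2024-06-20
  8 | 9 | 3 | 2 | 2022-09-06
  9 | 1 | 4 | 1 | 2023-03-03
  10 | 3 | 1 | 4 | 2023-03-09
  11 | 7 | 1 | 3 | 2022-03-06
SELECT customer_id, COUNT(DISTINCT product_id) AS distinct_product_count FROM orders GROUP BY customer_id HAVING COUNT(DISTINCT product_id) >= 2

Execution result:
customer_id | distinct_product_count
1 | 2
3 | 2
4 | 2
9 | 2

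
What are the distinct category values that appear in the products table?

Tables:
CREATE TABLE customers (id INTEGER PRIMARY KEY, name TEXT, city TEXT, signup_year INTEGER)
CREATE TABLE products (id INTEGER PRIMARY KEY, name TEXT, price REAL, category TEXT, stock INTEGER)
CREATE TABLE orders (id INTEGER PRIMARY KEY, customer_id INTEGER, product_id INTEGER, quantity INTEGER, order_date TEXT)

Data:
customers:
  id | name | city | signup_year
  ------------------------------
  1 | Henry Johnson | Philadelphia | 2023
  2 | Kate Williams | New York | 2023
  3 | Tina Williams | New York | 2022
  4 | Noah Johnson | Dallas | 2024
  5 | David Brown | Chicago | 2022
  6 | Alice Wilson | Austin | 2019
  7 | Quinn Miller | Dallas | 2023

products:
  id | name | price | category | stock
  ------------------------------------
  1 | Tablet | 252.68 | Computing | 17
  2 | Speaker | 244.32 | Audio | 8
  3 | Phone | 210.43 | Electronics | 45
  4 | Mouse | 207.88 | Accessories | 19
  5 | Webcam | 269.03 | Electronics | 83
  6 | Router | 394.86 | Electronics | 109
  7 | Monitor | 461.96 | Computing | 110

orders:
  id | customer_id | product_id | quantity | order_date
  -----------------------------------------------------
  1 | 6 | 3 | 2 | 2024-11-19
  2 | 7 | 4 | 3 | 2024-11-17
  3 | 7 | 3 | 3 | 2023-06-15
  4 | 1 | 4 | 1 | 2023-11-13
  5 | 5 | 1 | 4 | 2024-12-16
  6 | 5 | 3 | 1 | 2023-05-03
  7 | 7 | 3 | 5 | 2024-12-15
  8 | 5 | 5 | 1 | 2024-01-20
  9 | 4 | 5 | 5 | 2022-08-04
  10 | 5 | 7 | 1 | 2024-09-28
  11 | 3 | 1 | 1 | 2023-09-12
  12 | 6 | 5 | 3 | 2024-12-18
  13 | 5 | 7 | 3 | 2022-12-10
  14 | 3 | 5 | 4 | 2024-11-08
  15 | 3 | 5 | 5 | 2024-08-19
SELECT DISTINCT category FROM products

Execution result:
category
Computing
Audio
Electronics
Accessories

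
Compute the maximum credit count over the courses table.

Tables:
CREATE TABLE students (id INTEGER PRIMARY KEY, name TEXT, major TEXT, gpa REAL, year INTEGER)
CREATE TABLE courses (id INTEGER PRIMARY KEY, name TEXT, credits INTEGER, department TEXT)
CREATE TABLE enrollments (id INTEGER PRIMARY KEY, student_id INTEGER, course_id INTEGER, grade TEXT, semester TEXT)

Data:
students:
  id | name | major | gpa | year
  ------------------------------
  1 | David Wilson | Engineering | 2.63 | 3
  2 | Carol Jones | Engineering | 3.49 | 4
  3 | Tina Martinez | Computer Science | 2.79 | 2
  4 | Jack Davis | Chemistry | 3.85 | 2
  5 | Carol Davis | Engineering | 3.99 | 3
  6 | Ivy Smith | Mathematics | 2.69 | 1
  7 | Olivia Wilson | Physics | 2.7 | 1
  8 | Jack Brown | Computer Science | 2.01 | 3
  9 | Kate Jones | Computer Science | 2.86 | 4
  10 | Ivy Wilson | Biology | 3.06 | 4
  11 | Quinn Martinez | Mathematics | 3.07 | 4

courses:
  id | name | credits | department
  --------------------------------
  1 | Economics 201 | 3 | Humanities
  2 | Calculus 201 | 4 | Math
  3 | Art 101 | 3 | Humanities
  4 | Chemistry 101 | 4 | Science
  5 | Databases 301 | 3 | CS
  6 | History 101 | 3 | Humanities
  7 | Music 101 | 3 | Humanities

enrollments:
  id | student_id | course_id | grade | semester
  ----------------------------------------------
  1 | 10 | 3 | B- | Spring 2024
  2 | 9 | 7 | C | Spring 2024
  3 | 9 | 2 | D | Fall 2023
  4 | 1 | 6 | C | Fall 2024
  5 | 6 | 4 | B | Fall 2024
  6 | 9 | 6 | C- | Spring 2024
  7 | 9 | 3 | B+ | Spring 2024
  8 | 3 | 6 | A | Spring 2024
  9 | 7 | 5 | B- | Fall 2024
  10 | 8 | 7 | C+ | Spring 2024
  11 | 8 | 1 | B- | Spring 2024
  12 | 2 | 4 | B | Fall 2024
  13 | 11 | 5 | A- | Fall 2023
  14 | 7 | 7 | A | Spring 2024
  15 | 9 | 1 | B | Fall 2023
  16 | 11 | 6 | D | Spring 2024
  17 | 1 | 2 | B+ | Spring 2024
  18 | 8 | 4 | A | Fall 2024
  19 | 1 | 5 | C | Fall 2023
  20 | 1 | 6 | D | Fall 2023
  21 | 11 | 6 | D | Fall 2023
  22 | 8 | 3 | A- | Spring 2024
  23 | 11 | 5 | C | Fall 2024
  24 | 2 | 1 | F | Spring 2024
SELECT MAX(credits) FROM courses

Execution result:
4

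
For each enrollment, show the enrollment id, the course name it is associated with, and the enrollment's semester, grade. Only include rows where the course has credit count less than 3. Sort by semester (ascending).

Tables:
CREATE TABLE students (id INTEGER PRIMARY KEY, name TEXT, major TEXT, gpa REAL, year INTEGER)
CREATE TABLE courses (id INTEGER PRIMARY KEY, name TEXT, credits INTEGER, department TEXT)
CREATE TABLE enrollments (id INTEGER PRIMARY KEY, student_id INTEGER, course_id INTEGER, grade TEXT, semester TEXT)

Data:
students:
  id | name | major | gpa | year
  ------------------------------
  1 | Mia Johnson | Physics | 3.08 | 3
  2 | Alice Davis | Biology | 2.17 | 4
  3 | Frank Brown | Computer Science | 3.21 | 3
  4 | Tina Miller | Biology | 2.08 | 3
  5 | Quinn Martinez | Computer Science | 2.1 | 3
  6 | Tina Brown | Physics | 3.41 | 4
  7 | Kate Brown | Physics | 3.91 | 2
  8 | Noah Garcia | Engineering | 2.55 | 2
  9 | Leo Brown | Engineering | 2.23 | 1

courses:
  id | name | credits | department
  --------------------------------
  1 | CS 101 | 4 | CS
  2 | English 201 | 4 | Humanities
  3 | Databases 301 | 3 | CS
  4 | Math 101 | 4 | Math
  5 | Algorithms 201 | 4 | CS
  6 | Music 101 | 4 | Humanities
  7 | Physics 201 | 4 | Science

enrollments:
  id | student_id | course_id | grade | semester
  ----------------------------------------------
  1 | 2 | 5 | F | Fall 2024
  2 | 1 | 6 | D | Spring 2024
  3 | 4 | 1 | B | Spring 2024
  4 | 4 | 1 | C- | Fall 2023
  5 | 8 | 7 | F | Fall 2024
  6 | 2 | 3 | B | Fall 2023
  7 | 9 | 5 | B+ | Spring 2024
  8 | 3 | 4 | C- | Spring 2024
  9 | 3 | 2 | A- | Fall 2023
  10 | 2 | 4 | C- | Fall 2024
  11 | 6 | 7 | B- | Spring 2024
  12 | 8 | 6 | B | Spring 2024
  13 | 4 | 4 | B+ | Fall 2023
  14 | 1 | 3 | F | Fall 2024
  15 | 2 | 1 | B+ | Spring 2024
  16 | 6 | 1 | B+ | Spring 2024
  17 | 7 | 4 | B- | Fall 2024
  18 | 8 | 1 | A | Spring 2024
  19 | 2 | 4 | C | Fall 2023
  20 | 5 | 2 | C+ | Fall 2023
SELECT c.id, p.name AS course, c.semester, c.grade FROM enrollments c JOIN courses p ON c.course_id = p.id WHERE p.credits < 3 ORDER BY c.semester ASC

Execution result:
(no rows)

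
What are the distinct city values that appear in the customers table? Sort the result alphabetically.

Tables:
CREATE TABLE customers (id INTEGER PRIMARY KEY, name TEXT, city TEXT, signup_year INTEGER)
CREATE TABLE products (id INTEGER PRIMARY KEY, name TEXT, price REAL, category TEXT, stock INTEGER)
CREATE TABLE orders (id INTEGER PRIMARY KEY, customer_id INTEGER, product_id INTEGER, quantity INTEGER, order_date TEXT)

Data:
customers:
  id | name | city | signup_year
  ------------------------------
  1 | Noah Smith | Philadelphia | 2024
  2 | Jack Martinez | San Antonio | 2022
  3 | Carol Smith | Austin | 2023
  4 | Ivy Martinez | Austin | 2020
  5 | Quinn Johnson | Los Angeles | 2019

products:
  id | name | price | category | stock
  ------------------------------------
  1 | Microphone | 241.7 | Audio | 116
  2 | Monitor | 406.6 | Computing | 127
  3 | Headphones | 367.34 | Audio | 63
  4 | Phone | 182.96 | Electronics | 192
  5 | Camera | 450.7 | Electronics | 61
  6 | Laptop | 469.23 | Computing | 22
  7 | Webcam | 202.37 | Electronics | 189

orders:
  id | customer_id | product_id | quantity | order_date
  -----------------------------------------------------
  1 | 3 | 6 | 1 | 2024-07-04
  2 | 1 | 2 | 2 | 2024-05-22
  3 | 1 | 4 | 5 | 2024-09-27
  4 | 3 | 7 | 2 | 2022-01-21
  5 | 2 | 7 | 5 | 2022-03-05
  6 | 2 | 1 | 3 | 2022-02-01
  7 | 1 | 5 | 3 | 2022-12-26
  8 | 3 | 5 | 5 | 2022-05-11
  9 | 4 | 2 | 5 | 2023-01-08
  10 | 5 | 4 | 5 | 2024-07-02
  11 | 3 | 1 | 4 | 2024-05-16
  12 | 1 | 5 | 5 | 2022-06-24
SELECT DISTINCT city FROM customers ORDER BY city

Execution result:
city
Austin
Los Angeles
Philadelphia
San Antonio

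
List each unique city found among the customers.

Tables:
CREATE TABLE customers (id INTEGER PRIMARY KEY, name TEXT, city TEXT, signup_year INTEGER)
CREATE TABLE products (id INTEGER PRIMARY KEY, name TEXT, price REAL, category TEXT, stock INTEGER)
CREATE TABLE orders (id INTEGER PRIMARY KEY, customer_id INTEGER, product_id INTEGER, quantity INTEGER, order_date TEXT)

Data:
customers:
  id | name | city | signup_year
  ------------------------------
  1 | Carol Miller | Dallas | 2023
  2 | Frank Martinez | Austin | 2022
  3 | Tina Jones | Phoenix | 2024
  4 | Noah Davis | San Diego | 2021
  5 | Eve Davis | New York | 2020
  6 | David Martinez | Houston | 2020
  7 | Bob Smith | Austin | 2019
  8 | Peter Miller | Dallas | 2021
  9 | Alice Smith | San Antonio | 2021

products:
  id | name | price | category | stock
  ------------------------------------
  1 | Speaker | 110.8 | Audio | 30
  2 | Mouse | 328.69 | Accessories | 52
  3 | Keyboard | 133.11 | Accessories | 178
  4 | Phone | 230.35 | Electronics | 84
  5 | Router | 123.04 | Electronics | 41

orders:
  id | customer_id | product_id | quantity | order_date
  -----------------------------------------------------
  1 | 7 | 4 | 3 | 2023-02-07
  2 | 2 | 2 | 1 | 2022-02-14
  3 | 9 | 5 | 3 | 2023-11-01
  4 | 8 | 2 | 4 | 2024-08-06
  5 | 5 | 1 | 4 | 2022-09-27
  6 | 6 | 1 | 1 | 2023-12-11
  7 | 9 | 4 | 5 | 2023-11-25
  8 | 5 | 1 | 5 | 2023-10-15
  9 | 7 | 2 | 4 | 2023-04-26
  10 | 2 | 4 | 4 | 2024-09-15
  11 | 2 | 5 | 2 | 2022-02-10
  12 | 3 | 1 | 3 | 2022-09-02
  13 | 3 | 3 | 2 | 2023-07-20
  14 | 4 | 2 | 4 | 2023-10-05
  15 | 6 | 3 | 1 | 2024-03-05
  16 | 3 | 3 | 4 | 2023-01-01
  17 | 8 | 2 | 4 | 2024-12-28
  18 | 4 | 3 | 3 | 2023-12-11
SELECT DISTINCT city FROM customers

Execution result:
city
Dallas
Austin
Phoenix
San Diego
New York
Houston
San Antonio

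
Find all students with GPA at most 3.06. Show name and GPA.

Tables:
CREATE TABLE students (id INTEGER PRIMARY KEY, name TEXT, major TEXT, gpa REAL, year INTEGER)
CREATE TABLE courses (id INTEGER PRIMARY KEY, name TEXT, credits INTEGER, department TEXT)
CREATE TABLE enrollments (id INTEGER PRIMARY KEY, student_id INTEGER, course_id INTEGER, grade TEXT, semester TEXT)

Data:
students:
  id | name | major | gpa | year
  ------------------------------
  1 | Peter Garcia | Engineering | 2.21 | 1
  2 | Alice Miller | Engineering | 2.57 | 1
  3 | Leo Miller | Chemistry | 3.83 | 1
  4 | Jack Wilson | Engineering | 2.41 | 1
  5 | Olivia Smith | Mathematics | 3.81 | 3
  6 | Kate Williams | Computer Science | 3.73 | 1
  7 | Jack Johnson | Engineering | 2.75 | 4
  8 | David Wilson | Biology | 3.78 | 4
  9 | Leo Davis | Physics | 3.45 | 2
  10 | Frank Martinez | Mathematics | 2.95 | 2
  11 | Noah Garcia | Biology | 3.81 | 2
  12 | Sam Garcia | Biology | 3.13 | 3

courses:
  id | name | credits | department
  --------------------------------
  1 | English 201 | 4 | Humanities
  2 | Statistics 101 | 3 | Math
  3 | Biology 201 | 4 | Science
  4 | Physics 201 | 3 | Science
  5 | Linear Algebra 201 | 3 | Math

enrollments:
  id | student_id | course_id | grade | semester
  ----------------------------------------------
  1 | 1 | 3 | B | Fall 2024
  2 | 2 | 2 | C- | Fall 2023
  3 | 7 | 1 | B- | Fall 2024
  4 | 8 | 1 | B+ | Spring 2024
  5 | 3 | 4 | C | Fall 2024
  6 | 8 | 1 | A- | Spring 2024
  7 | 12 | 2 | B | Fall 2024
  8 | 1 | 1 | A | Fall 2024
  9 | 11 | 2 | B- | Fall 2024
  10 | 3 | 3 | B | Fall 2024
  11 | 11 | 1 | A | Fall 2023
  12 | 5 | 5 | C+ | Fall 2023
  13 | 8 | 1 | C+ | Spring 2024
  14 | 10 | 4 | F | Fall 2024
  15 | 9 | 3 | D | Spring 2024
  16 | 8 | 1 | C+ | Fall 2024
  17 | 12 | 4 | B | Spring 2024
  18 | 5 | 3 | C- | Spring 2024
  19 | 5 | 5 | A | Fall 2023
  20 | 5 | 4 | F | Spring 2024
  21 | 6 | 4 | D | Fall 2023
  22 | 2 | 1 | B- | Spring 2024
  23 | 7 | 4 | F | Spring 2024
SELECT name, gpa FROM students WHERE gpa <= 3.06

Execution result:
name | gpa
Peter Garcia | 2.21
Alice Miller | 2.57
Jack Wilson | 2.41
Jack Johnson | 2.75
Frank Martinez | 2.95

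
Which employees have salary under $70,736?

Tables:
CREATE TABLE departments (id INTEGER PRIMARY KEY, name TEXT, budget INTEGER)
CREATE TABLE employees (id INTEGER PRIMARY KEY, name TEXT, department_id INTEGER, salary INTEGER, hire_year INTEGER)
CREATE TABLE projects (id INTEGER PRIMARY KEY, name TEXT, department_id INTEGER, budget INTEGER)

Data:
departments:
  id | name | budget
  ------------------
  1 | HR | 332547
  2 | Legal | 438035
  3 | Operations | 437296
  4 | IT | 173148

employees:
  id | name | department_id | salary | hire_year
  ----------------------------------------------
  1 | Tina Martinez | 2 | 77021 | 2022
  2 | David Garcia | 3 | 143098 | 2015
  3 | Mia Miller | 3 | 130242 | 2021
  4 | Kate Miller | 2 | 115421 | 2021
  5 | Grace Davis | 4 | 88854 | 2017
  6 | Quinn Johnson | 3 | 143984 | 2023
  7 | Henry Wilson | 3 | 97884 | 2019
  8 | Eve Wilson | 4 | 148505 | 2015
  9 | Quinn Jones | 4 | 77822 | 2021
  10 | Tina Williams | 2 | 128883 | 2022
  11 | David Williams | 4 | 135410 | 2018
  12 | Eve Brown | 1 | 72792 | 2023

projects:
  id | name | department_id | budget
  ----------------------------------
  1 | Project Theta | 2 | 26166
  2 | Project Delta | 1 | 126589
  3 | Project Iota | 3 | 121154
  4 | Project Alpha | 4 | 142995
SELECT name, salary FROM employees WHERE salary < 70736

Execution result:
(no rows)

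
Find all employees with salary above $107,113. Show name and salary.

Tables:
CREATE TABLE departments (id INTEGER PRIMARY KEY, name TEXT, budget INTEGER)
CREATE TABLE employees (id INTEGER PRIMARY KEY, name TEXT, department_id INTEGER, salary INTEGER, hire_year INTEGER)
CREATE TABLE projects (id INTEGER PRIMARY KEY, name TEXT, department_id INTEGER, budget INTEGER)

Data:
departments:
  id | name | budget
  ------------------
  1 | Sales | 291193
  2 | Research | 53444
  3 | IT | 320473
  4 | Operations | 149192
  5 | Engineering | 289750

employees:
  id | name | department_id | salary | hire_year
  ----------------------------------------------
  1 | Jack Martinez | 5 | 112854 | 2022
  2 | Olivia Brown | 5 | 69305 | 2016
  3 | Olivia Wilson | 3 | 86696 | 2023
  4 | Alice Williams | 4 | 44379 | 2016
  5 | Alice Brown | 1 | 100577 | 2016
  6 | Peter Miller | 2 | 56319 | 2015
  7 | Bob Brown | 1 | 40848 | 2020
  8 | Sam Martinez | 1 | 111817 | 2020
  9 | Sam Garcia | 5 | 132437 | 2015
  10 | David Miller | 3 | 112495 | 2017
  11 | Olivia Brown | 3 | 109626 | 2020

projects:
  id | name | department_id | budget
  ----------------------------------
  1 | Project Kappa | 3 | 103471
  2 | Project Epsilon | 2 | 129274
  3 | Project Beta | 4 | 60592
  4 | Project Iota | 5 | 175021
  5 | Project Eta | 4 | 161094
SELECT name, salary FROM employees WHERE salary > 107113

Execution result:
name | salary
Jack Martinez | 112854
Sam Martinez | 111817
Sam Garcia | 132437
David Miller | 112495
Olivia Brown | 109626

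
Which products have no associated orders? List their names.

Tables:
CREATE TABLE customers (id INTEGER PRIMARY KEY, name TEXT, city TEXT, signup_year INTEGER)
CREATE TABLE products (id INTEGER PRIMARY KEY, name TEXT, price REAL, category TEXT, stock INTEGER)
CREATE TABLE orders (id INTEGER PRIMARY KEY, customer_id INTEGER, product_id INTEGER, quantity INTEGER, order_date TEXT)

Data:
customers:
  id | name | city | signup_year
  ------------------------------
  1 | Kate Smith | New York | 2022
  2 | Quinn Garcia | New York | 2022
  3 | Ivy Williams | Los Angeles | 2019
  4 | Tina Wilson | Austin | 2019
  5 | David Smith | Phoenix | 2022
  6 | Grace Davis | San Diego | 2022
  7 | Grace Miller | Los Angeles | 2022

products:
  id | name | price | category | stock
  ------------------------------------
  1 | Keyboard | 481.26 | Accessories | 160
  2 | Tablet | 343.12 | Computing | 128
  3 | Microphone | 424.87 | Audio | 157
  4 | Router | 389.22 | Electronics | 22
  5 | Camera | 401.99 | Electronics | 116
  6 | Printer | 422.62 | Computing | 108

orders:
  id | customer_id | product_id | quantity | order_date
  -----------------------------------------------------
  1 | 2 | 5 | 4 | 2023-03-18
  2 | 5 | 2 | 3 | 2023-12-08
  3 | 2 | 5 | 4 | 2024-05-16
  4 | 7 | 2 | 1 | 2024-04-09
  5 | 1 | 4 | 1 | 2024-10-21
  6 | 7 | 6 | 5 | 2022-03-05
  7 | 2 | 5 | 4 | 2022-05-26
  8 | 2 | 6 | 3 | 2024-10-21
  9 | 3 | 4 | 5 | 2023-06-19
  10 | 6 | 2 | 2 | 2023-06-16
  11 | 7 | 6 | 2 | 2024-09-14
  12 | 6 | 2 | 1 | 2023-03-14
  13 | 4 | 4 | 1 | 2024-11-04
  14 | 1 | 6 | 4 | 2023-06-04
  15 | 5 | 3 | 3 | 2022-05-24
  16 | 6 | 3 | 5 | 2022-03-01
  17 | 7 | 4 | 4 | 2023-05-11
SELECT p.name FROM products p LEFT JOIN orders c ON c.product_id = p.id WHERE c.id IS NULL

Execution result:
Keyboard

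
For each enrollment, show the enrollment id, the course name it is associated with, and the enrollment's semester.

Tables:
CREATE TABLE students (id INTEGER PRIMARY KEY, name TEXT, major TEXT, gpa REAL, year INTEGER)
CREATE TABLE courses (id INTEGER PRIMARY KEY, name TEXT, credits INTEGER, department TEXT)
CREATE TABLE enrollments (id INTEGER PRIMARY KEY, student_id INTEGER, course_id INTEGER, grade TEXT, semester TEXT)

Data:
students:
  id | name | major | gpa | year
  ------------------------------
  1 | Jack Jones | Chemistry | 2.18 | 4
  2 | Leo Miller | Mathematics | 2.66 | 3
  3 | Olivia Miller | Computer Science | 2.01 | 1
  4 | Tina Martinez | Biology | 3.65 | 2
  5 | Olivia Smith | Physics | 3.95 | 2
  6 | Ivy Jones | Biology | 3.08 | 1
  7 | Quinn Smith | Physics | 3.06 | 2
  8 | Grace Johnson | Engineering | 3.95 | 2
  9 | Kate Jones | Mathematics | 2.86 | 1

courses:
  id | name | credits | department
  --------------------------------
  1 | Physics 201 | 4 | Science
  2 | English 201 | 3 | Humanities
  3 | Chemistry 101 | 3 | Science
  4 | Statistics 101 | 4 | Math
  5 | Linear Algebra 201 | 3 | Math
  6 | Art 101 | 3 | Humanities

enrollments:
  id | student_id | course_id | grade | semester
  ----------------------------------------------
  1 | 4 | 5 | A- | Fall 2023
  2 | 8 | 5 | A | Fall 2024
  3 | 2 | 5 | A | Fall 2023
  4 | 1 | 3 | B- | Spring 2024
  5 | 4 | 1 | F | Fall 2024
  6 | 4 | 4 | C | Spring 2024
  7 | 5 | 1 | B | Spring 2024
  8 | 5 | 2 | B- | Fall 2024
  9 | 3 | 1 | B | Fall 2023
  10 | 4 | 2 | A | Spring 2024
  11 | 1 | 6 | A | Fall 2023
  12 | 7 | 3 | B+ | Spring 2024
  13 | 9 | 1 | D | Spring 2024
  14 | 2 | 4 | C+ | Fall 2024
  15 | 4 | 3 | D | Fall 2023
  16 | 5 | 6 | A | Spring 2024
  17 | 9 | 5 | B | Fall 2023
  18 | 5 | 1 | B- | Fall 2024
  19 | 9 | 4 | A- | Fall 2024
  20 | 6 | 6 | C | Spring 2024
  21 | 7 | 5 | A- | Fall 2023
SELECT c.id, p.name AS course, c.semester FROM enrollments c JOIN courses p ON c.course_id = p.id

Execution result:
id | course | semester
1 | Linear Algebra 201 | Fall 2023
2 | Linear Algebra 201 | Fall 2024
3 | Linear Algebra 201 | Fall 2023
4 | Chemistry 101 | Spring 2024
5 | Physics 201 | Fall 2024
6 | Statistics 101 | Spring 2024
7 | Physics 201 | Spring 2024
8 | English 201 | Fall 2024
9 | Physics 201 | Fall 2023
10 | English 201 | Spring 2024
11 | Art 101 | Fall 2023
12 | Chemistry 101 | Spring 2024
13 | Physics 201 | Spring 2024
14 | Statistics 101 | Fall 2024
15 | Chemistry 101 | Fall 2023
16 | Art 101 | Spring 2024
17 | Linear Algebra 201 | Fall 2023
18 | Physics 201 | Fall 2024
19 | Statistics 101 | Fall 2024
20 | Art 101 | Spring 2024
21 | Linear Algebra 201 | Fall 2023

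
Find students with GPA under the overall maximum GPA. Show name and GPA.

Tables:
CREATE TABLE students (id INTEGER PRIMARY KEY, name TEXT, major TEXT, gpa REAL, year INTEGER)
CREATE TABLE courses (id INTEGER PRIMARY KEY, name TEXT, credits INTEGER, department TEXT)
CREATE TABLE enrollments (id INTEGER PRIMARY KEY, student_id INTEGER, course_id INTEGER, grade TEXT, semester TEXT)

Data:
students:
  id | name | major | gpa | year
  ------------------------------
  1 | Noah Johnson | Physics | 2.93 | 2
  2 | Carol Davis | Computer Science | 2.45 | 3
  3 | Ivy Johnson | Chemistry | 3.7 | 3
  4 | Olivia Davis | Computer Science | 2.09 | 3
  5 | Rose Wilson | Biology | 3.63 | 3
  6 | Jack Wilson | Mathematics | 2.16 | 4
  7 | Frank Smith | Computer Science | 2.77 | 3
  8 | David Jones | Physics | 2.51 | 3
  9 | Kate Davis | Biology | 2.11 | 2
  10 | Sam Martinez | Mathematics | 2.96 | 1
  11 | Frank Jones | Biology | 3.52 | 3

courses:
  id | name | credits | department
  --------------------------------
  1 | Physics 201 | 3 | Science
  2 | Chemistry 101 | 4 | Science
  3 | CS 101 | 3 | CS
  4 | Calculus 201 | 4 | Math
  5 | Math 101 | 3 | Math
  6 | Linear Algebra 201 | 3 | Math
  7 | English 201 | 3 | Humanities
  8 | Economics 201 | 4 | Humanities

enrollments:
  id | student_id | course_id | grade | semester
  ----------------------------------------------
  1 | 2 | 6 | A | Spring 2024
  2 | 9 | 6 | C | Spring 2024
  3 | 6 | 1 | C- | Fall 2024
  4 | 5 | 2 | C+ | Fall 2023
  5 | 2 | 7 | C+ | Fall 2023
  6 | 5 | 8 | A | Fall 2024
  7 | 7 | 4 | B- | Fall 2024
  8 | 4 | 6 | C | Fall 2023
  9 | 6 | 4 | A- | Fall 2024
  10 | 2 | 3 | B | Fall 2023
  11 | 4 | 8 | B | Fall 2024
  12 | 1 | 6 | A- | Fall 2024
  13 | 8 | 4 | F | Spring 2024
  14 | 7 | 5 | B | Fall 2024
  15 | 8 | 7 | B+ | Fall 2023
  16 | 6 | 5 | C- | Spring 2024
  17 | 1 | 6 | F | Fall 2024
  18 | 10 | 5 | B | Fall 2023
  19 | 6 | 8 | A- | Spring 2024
SELECT name, gpa FROM students WHERE gpa < (SELECT MAX(gpa) FROM students)

Execution result:
name | gpa
Noah Johnson | 2.93
Carol Davis | 2.45
Olivia Davis | 2.09
Rose Wilson | 3.63
Jack Wilson | 2.16
Frank Smith | 2.77
David Jones | 2.51
Kate Davis | 2.11
Sam Martinez | 2.96
Frank Jones | 3.52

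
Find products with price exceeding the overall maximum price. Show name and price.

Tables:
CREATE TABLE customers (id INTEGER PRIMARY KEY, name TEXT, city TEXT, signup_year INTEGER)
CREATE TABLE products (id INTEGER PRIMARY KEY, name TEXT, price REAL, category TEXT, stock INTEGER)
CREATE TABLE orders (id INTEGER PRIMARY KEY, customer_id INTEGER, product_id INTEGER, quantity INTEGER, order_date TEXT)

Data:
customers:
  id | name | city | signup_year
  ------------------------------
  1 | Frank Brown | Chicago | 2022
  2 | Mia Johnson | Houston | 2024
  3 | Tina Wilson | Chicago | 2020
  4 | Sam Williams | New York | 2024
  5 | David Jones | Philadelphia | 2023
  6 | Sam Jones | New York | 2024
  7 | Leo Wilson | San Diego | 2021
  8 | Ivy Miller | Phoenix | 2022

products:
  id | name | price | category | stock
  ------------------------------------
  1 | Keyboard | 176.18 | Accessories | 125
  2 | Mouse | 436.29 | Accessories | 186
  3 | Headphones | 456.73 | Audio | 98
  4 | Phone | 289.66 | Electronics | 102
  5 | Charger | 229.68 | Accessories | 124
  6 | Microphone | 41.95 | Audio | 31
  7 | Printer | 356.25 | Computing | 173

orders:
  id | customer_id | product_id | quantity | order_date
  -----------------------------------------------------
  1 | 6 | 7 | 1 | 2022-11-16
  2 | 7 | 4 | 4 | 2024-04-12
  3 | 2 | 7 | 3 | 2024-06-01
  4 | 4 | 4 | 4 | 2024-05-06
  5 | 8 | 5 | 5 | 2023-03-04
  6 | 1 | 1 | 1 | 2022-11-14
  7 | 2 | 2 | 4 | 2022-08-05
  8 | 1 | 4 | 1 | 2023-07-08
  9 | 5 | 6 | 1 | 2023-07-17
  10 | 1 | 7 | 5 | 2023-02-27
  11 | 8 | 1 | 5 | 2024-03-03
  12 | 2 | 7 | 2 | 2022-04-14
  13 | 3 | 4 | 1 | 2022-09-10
SELECT name, price FROM products WHERE price > (SELECT MAX(price) FROM products)

Execution result:
(no rows)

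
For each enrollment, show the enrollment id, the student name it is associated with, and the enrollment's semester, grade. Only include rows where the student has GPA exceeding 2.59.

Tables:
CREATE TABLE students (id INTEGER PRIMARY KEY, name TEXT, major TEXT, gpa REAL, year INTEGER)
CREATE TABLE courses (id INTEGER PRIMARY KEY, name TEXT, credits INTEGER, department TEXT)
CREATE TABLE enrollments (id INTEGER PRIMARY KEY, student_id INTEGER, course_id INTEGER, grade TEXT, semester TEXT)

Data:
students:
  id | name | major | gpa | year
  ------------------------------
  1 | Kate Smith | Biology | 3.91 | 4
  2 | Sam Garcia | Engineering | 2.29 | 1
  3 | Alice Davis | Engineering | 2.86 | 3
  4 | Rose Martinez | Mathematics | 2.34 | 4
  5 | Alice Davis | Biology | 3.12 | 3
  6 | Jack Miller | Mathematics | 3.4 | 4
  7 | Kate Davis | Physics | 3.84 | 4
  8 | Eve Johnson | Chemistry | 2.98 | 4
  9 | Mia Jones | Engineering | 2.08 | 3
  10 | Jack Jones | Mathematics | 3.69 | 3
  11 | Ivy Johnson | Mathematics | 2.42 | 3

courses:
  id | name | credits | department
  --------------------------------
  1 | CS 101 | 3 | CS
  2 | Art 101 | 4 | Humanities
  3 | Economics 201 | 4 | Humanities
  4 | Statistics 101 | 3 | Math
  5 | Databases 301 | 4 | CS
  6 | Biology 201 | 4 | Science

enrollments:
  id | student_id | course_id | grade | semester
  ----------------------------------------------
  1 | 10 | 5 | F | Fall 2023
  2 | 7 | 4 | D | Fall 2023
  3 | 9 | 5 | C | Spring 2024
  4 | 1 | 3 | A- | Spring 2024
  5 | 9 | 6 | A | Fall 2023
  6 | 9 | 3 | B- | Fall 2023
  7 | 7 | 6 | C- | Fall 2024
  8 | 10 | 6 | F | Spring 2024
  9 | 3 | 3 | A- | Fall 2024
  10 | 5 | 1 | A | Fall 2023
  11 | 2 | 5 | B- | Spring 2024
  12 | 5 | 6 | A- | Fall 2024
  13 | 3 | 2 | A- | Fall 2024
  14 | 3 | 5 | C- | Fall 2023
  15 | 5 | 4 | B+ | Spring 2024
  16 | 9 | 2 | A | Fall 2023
SELECT c.id, p.name AS student, c.semester, c.grade FROM enrollments c JOIN students p ON c.student_id = p.id WHERE p.gpa > 2.59

Execution result:
id | student | semester | grade
1 | Jack Jones | Fall 2023 | F
2 | Kate Davis | Fall 2023 | D
4 | Kate Smith | Spring 2024 | A-
7 | Kate Davis | Fall 2024 | C-
8 | Jack Jones | Spring 2024 | F
9 | Alice Davis | Fall 2024 | A-
10 | Alice Davis | Fall 2023 | A
12 | Alice Davis | Fall 2024 | A-
13 | Alice Davis | Fall 2024 | A-
14 | Alice Davis | Fall 2023 | C-
15 | Alice Davis | Spring 2024 | B+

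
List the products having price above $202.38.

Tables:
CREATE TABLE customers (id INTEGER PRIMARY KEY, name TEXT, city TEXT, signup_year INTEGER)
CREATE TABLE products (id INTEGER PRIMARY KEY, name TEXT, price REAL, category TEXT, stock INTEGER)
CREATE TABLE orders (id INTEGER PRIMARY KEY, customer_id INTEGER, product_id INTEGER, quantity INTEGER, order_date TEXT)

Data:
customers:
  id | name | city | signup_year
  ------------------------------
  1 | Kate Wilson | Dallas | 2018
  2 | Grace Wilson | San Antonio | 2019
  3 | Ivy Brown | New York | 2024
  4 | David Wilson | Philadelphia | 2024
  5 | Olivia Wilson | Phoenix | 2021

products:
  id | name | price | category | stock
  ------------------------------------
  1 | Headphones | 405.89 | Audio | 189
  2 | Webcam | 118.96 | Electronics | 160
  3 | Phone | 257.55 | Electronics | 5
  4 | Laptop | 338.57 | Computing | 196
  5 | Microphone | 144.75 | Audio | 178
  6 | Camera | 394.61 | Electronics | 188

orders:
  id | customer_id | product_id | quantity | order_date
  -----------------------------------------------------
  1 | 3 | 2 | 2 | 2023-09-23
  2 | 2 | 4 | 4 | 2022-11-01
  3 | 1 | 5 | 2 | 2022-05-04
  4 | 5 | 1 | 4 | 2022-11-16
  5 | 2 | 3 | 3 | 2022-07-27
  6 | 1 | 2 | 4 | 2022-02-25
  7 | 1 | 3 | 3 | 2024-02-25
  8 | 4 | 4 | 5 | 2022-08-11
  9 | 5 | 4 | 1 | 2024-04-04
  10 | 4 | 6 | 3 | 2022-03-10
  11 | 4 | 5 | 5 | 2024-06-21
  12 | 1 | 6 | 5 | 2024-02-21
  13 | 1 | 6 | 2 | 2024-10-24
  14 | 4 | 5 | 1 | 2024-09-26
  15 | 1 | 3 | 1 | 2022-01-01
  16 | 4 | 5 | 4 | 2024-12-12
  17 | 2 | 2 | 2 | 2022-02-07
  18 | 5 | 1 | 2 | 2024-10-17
SELECT name, price FROM products WHERE price > 202.38

Execution result:
name | price
Headphones | 405.89
Phone | 257.55
Laptop | 338.57
Camera | 394.61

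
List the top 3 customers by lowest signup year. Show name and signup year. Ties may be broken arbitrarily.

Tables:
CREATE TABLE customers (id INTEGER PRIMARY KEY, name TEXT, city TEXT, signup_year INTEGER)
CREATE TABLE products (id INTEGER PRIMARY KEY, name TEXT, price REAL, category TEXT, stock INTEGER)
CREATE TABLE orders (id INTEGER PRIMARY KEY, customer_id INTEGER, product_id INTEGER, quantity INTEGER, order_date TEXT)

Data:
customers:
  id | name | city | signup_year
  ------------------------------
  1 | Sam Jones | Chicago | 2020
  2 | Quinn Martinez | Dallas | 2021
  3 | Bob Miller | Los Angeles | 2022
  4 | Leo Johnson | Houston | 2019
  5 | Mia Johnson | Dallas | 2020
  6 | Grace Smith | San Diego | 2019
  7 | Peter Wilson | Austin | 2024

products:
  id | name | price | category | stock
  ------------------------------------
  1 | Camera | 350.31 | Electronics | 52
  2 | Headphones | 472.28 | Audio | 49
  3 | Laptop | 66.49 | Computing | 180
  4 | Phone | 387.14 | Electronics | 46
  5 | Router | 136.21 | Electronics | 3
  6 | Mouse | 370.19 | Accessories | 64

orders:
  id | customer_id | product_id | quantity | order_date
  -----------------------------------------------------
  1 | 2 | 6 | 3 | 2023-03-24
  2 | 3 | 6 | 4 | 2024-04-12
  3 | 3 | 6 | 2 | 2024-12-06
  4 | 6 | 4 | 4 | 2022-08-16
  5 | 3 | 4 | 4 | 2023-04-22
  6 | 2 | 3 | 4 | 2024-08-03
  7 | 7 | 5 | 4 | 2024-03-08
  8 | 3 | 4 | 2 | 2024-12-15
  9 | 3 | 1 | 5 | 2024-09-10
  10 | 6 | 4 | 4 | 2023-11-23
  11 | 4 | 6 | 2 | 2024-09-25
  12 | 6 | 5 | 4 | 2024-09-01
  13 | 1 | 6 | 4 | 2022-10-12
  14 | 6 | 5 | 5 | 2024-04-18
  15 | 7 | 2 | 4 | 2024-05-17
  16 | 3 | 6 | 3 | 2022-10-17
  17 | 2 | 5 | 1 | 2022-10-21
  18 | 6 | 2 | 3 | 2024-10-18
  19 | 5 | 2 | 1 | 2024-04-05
SELECT name, signup_year FROM customers ORDER BY signup_year ASC LIMIT 3

Execution result:
name | signup_year
Leo Johnson | 2019
Grace Smith | 2019
Sam Jones | 2020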